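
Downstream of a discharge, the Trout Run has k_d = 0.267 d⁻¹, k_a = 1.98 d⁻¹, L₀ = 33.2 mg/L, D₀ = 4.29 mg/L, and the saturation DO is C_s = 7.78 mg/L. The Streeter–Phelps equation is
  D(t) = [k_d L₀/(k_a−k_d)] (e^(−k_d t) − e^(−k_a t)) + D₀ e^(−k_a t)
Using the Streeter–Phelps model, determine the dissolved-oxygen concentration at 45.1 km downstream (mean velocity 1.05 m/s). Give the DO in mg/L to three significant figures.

DO ≈ 3.58 mg/L

Travel time t = x/v = 45.1 km / (1.05 m/s) = 45100 m / 1.05 m/s = 42950 s = 0.4971 d.
k_d L₀/(k_a−k_d) = 0.267×33.2/(1.98−0.267) = 8.864/1.713 = 5.175 mg/L.
e^(−k_d t) = e^(−0.267×0.4971) = 0.8757; e^(−k_a t) = e^(−1.98×0.4971) = 0.3737.
D = 5.175 × (0.8757 − 0.3737) + 4.29 × 0.3737 = 2.598 + 1.603 = 4.201 mg/L.
DO = C_s − D = 7.78 − 4.201 = 3.579 mg/L.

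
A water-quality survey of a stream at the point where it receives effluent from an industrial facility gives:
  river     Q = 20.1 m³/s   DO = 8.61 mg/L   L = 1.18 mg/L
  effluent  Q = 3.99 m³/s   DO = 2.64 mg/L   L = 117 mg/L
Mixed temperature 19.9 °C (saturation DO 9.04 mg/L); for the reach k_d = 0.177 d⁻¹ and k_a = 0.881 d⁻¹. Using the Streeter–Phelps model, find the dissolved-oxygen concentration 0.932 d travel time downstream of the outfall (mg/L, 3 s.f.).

DO ≈ 6.33 mg/L

Mixed DO = (20.1×8.61 + 3.99×2.64)/(20.1+3.99) = 183.6/24.09 = 7.621 mg/L.
Mixed L₀ = (20.1×1.18 + 3.99×117)/(24.09) = 490.5/24.09 = 20.36 mg/L.
Initial deficit D₀ = C_s − DO₀ = 9.04 − 7.621 = 1.419 mg/L.
D(0.932) = [0.177×20.36/(0.881−0.177)](e^(−0.177×0.932) − e^(−0.881×0.932)) + 1.419 e^(−0.881×0.932)
= 5.120 × (0.8479 − 0.4400) + 1.419 × 0.4400 = 2.713 mg/L.
DO = 9.04 − 2.713 = 6.327 mg/L.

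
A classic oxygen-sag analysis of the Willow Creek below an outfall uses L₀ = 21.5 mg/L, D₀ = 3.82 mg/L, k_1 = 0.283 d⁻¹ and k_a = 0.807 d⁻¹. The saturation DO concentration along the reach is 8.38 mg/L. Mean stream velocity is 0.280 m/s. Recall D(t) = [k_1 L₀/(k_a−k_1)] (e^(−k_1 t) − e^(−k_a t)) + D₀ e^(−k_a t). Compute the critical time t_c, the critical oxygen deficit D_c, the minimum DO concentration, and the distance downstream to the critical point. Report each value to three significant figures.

At the critical point dD/dt = 0, so k_1 L₀ e^(−k_1 t) = k_a D. Substituting D(t) from the Streeter–Phelps equation and solving for t gives
t_c = ln[(k_a/k_1)(1 − D₀(k_a−k_1)/(k_1 L₀))] / (k_a−k_1).
Here k_a−k_1 = 0.5240 d⁻¹ and 1 − D₀(k_a−k_1)/(k_1 L₀) = 1 − 3.82×0.5240/(0.283×21.5) = 0.6710, so
t_c = ln(2.852 × 0.6710) / 0.5240 = 0.6489 / 0.5240 = 1.238 d.
L(t_c) = L₀ e^(−k_1 t_c) = 21.5 × 0.7044 = 15.14 mg/L, and at the critical point k_a D_c = k_1 L, so D_c = (0.283/0.807) × 15.14 = 5.311 mg/L.
Minimum DO = C_s − D_c = 8.38 − 5.311 = 3.069 mg/L.
x_c = v t_c = 0.280 m/s × 1.238 d × 86400 s/d = 29960 m ≈ 30.0 km.

t_c ≈ 1.24 d; D_c ≈ 5.31 mg/L; min DO ≈ 3.07 mg/L; x_c ≈ 30.0 km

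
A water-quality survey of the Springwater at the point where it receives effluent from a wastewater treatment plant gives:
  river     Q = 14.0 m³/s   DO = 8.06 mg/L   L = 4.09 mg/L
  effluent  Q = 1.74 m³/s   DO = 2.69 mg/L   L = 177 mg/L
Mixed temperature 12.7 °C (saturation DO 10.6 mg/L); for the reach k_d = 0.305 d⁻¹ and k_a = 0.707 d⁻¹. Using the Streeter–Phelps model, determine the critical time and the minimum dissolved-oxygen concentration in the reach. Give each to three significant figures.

t_c ≈ 1.60 d; minimum DO ≈ 4.46 mg/L

Mixed DO = (14.0×8.06 + 1.74×2.69)/(14.0+1.74) = 117.5/15.74 = 7.466 mg/L.
Mixed L₀ = (14.0×4.09 + 1.74×177)/(15.74) = 365.2/15.74 = 23.20 mg/L.
Initial deficit D₀ = C_s − DO₀ = 10.6 − 7.466 = 3.134 mg/L.
t_c = (1/0.4020) ln[(0.707/0.305)(1 − 3.134×0.4020/(0.305×23.20))] = 2.488 × ln(1.905) = 1.604 d.
D_c = (0.305/0.707) × 23.20 × e^(−0.305×1.604) = 0.4314 × 23.20 × 0.6131 = 6.138 mg/L.
Minimum DO = 10.6 − 6.138 = 4.462 mg/L.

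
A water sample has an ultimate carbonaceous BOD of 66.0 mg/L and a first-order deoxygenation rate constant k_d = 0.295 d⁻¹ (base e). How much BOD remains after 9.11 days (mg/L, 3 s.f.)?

L_t = L₀ e^(−k_d t) = 66.0 × e^(−0.295×9.11) = 66.0 × 0.06805 = 4.492 mg/L.

L ≈ 4.49 mg/L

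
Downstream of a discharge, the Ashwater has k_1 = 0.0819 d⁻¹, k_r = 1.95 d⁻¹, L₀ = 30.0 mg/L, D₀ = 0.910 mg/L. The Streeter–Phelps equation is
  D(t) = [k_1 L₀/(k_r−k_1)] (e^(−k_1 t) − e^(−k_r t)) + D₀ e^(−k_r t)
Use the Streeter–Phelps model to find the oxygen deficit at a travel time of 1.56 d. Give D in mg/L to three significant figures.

D ≈ 1.14 mg/L

k_1 L₀/(k_r−k_1) = 0.0819×30.0/(1.95−0.0819) = 2.457/1.868 = 1.315 mg/L.
e^(−k_1 t) = e^(−0.0819×1.560) = 0.8801; e^(−k_r t) = e^(−1.95×1.560) = 0.04774.
D = 1.315 × (0.8801 − 0.04774) + 0.910 × 0.04774 = 1.095 + 0.04344 = 1.138 mg/L.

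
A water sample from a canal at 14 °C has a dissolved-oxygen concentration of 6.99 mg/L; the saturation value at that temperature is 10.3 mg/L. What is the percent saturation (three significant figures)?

67.9 % saturation

% saturation = C/C_s × 100 = 6.99/10.3 × 100 = 67.9 %.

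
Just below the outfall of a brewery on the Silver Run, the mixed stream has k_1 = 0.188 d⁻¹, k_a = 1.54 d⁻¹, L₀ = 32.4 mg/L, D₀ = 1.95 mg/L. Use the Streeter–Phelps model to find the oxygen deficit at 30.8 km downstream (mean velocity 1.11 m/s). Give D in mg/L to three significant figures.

D ≈ 2.68 mg/L

Travel time t = x/v = 30.8 km / (1.11 m/s) = 30800 m / 1.11 m/s = 27750 s = 0.3212 d.
k_1 L₀/(k_a−k_1) = 0.188×32.4/(1.54−0.188) = 6.091/1.352 = 4.505 mg/L.
e^(−k_1 t) = e^(−0.188×0.3212) = 0.9414; e^(−k_a t) = e^(−1.54×0.3212) = 0.6098.
D = 4.505 × (0.9414 − 0.6098) + 1.95 × 0.6098 = 1.494 + 1.189 = 2.683 mg/L.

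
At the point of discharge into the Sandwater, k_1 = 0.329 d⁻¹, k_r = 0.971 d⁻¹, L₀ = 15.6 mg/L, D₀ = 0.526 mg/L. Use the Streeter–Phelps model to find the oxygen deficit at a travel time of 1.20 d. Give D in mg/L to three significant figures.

k_1 L₀/(k_r−k_1) = 0.329×15.6/(0.971−0.329) = 5.132/0.6420 = 7.994 mg/L.
e^(−k_1 t) = e^(−0.329×1.200) = 0.6738; e^(−k_r t) = e^(−0.971×1.200) = 0.3119.
D = 7.994 × (0.6738 − 0.3119) + 0.526 × 0.3119 = 2.894 + 0.1640 = 3.058 mg/L.

D ≈ 3.06 mg/L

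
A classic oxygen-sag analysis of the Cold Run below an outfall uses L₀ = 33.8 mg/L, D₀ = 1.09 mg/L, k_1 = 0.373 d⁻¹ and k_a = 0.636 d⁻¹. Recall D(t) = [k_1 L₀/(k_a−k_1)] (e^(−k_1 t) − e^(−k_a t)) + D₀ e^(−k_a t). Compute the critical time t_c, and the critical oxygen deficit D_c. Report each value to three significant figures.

t_c ≈ 1.94 d; D_c ≈ 9.61 mg/L

With k_a/k_1 = 1.705 and 1 − D₀(k_a−k_1)/(k_1 L₀) = 0.9773,
t_c = ln(1.705 × 0.9773) / (0.636 − 0.373) = ln(1.666) / 0.2630 = 0.5106/0.2630 = 1.942 d.
D_c = (k_1/k_a) L₀ e^(−k_1 t_c) = (0.373/0.636) × 33.8 × e^(−0.373×1.942) = 0.5865 × 33.8 × 0.4847 = 9.609 mg/L.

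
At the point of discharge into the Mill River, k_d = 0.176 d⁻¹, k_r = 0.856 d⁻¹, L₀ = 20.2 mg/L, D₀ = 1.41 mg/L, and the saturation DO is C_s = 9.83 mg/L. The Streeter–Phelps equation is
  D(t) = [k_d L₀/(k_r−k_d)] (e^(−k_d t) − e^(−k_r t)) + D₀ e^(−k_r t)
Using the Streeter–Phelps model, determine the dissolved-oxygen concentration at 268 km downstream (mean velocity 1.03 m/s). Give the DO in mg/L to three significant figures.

DO ≈ 7.04 mg/L

Travel time t = x/v = 268 km / (1.03 m/s) = 268000 m / 1.03 m/s = 260200 s = 3.012 d.
k_d L₀/(k_r−k_d) = 0.176×20.2/(0.856−0.176) = 3.555/0.6800 = 5.228 mg/L.
e^(−k_d t) = e^(−0.176×3.012) = 0.5886; e^(−k_r t) = e^(−0.856×3.012) = 0.07594.
D = 5.228 × (0.5886 − 0.07594) + 1.41 × 0.07594 = 2.680 + 0.1071 = 2.787 mg/L.
DO = C_s − D = 9.83 − 2.787 = 7.043 mg/L.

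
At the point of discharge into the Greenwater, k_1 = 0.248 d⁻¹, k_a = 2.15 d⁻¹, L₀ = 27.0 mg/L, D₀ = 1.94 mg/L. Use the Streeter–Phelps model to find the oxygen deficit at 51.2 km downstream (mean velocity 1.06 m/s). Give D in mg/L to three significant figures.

Travel time t = x/v = 51.2 km / (1.06 m/s) = 51200 m / 1.06 m/s = 48300 s = 0.5590 d.
k_1 L₀/(k_a−k_1) = 0.248×27.0/(2.15−0.248) = 6.696/1.902 = 3.521 mg/L.
e^(−k_1 t) = e^(−0.248×0.5590) = 0.8705; e^(−k_a t) = e^(−2.15×0.5590) = 0.3006.
D = 3.521 × (0.8705 − 0.3006) + 1.94 × 0.3006 = 2.006 + 0.5832 = 2.590 mg/L.

D ≈ 2.59 mg/L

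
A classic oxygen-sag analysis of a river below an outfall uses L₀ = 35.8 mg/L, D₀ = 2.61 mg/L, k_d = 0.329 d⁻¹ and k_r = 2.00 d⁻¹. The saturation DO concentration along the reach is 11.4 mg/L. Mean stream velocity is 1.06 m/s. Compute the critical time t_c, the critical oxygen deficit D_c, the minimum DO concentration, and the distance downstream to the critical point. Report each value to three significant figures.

t_c ≈ 0.803 d; D_c ≈ 4.52 mg/L; min DO ≈ 6.88 mg/L; x_c ≈ 73.6 km

t_c = [1/(k_r−k_d)] ln[(k_r/k_d)(1 − D₀(k_r−k_d)/(k_d L₀))]
= [1/(2.00−0.329)] ln[(2.00/0.329)(1 − 2.61×1.671/(0.329×35.8))]
= (1/1.671) ln[6.079 × 0.6297] = 0.5984 × ln(3.828) = 0.5984 × 1.342 = 0.8033 d.
L(t_c) = L₀ e^(−k_d t_c) = 35.8 × 0.7677 = 27.49 mg/L, and at the critical point k_r D_c = k_d L, so D_c = (0.329/2.00) × 27.49 = 4.521 mg/L.
Minimum DO = C_s − D_c = 11.4 − 4.521 = 6.879 mg/L.
x_c = v t_c = 1.06 m/s × 0.8033 d × 86400 s/d = 73570 m ≈ 73.6 km.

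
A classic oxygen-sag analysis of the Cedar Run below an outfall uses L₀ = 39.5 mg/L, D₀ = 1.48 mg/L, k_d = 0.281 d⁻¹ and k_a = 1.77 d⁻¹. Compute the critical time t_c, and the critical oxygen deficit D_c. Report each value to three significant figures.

t_c ≈ 1.09 d; D_c ≈ 4.62 mg/L

With k_a/k_d = 6.299 and 1 − D₀(k_a−k_d)/(k_d L₀) = 0.8015,
t_c = ln(6.299 × 0.8015) / (1.77 − 0.281) = ln(5.048) / 1.489 = 1.619/1.489 = 1.087 d.
L(t_c) = L₀ e^(−k_d t_c) = 39.5 × 0.7367 = 29.10 mg/L, and at the critical point k_a D_c = k_d L, so D_c = (0.281/1.77) × 29.10 = 4.620 mg/L.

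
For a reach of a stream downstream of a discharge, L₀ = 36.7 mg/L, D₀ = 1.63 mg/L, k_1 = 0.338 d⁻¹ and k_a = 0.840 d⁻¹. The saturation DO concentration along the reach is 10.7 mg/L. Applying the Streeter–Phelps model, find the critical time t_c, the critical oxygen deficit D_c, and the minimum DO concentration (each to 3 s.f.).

t_c ≈ 1.68 d; D_c ≈ 8.38 mg/L; min DO ≈ 2.32 mg/L

At the critical point dD/dt = 0, so k_1 L₀ e^(−k_1 t) = k_a D. Substituting D(t) from the Streeter–Phelps equation and solving for t gives
t_c = ln[(k_a/k_1)(1 − D₀(k_a−k_1)/(k_1 L₀))] / (k_a−k_1).
Here k_a−k_1 = 0.5020 d⁻¹ and 1 − D₀(k_a−k_1)/(k_1 L₀) = 1 − 1.63×0.5020/(0.338×36.7) = 0.9340, so
t_c = ln(2.485 × 0.9340) / 0.5020 = 0.8421 / 0.5020 = 1.678 d.
D_c = (k_1/k_a) L₀ e^(−k_1 t_c) = (0.338/0.840) × 36.7 × e^(−0.338×1.678) = 0.4024 × 36.7 × 0.5672 = 8.376 mg/L.
Minimum DO = C_s − D_c = 10.7 − 8.376 = 2.324 mg/L.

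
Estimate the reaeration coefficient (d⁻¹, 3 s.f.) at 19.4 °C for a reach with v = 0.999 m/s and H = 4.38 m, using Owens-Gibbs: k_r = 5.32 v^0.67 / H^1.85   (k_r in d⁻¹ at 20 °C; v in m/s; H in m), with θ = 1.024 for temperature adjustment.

k_r ≈ 0.341 d⁻¹

k_r(20) = 5.32 × 0.999^0.67 / 4.38^1.85 = 5.32 × 0.9993 / 15.37 = 0.3459 d⁻¹.
k_r(19.4) = 0.3459 × 1.024^(19.4−20) = 0.3459 × 0.9859 = 0.3410 d⁻¹.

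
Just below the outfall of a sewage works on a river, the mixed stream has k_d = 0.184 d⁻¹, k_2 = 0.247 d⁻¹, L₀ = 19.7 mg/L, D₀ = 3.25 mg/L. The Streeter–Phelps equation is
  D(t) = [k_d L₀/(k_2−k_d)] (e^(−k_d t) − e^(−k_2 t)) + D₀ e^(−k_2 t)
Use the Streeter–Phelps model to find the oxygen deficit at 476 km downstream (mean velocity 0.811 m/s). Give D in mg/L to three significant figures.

D ≈ 6.35 mg/L

Travel time t = x/v = 476 km / (0.811 m/s) = 476000 m / 0.811 m/s = 586900 s = 6.793 d.
k_d L₀/(k_2−k_d) = 0.184×19.7/(0.247−0.184) = 3.625/0.06300 = 57.54 mg/L.
e^(−k_d t) = e^(−0.184×6.793) = 0.2865; e^(−k_2 t) = e^(−0.247×6.793) = 0.1868.
D = 57.54 × (0.2865 − 0.1868) + 3.25 × 0.1868 = 5.740 + 0.6070 = 6.347 mg/L.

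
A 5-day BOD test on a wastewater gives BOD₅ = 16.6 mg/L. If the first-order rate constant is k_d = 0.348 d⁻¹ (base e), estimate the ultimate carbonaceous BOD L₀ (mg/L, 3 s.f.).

BOD₅ = L₀(1 − e^(−5k_d)) ⇒ L₀ = BOD₅ / (1 − e^(−5×0.348))
= 16.6 / (1 − 0.1755) = 16.6 / 0.8245 = 20.13 mg/L.

L₀ ≈ 20.1 mg/L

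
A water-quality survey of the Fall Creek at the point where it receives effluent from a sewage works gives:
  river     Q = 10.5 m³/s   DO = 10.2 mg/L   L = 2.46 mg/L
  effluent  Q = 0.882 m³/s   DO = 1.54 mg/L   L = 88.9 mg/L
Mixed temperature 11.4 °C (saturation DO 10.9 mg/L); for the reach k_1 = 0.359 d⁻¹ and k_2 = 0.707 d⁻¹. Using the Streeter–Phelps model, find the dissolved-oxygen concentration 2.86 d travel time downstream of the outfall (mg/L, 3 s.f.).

DO ≈ 8.59 mg/L

Mixed DO = (10.5×10.2 + 0.882×1.54)/(10.5+0.882) = 108.5/11.38 = 9.529 mg/L.
Mixed L₀ = (10.5×2.46 + 0.882×88.9)/(11.38) = 104.2/11.38 = 9.158 mg/L.
Initial deficit D₀ = C_s − DO₀ = 10.9 − 9.529 = 1.371 mg/L.
D(2.86) = [0.359×9.158/(0.707−0.359)](e^(−0.359×2.86) − e^(−0.707×2.86)) + 1.371 e^(−0.707×2.86)
= 9.448 × (0.3582 − 0.1324) + 1.371 × 0.1324 = 2.315 mg/L.
DO = 10.9 − 2.315 = 8.585 mg/L.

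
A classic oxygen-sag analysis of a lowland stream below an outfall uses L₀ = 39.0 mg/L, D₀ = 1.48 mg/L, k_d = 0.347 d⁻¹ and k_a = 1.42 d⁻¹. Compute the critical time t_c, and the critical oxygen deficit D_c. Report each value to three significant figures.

With k_a/k_d = 4.092 and 1 − D₀(k_a−k_d)/(k_d L₀) = 0.8827,
t_c = ln(4.092 × 0.8827) / (1.42 − 0.347) = ln(3.612) / 1.073 = 1.284/1.073 = 1.197 d.
D_c = (k_d/k_a) L₀ e^(−k_d t_c) = (0.347/1.42) × 39.0 × e^(−0.347×1.197) = 0.2444 × 39.0 × 0.6601 = 6.291 mg/L.

t_c ≈ 1.20 d; D_c ≈ 6.29 mg/L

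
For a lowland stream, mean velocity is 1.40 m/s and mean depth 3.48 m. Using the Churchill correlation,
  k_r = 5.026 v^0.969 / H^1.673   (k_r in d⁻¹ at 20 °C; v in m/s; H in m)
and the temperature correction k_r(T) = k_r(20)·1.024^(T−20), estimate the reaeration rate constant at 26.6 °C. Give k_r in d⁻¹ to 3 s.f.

k_r(20) = 5.026 × 1.40^0.969 / 3.48^1.673 = 5.026 × 1.385 / 8.055 = 0.8645 d⁻¹.
k_r(26.6) = 0.8645 × 1.024^(26.6−20) = 0.8645 × 1.169 = 1.011 d⁻¹.

k_r ≈ 1.01 d⁻¹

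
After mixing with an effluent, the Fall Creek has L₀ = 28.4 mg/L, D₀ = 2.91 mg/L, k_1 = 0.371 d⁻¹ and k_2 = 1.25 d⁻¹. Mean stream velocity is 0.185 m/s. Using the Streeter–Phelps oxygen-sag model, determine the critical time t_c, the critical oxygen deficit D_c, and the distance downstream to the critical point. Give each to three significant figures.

t_c ≈ 1.07 d; D_c ≈ 5.68 mg/L; x_c ≈ 17.0 km

With k_2/k_1 = 3.369 and 1 − D₀(k_2−k_1)/(k_1 L₀) = 0.7572,
t_c = ln(3.369 × 0.7572) / (1.25 − 0.371) = ln(2.551) / 0.8790 = 0.9366/0.8790 = 1.066 d.
L(t_c) = L₀ e^(−k_1 t_c) = 28.4 × 0.6735 = 19.13 mg/L, and at the critical point k_2 D_c = k_1 L, so D_c = (0.371/1.25) × 19.13 = 5.677 mg/L.
x_c = v t_c = 0.185 m/s × 1.066 d × 86400 s/d = 17030 m ≈ 17.0 km.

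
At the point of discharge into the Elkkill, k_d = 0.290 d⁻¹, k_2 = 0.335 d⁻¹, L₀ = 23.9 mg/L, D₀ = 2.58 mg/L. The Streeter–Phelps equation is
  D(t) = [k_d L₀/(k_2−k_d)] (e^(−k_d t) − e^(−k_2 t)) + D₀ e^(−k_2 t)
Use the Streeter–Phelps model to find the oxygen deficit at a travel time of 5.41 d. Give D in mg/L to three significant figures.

k_d L₀/(k_2−k_d) = 0.290×23.9/(0.335−0.290) = 6.931/0.04500 = 154.0 mg/L.
e^(−k_d t) = e^(−0.290×5.410) = 0.2083; e^(−k_2 t) = e^(−0.335×5.410) = 0.1633.
D = 154.0 × (0.2083 − 0.1633) + 2.58 × 0.1633 = 6.932 + 0.4212 = 7.353 mg/L.

D ≈ 7.35 mg/L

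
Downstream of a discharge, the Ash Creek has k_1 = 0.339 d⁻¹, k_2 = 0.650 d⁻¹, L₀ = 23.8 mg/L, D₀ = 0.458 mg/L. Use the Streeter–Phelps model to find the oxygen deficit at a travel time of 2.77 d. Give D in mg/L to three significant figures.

k_1 L₀/(k_2−k_1) = 0.339×23.8/(0.650−0.339) = 8.068/0.3110 = 25.94 mg/L.
e^(−k_1 t) = e^(−0.339×2.770) = 0.3910; e^(−k_2 t) = e^(−0.650×2.770) = 0.1652.
D = 25.94 × (0.3910 − 0.1652) + 0.458 × 0.1652 = 5.858 + 0.07567 = 5.933 mg/L.

D ≈ 5.93 mg/L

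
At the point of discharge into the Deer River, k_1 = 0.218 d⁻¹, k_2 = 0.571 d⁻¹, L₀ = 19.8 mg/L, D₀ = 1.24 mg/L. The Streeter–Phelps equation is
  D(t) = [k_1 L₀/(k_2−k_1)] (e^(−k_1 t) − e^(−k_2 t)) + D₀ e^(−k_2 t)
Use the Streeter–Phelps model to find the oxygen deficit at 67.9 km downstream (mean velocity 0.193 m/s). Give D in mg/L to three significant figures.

D ≈ 3.96 mg/L

Travel time t = x/v = 67.9 km / (0.193 m/s) = 67900 m / 0.193 m/s = 351800 s = 4.072 d.
k_1 L₀/(k_2−k_1) = 0.218×19.8/(0.571−0.218) = 4.316/0.3530 = 12.23 mg/L.
e^(−k_1 t) = e^(−0.218×4.072) = 0.4116; e^(−k_2 t) = e^(−0.571×4.072) = 0.09778.
D = 12.23 × (0.4116 − 0.09778) + 1.24 × 0.09778 = 3.837 + 0.1212 = 3.959 mg/L.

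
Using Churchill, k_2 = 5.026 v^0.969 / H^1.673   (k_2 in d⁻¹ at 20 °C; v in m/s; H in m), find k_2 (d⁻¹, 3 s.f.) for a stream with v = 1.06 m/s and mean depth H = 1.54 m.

k_2 = 5.026 × 1.06^0.969 / 1.54^1.673 = 5.026 × 1.058 / 2.059 = 2.582 d⁻¹.

k_2 ≈ 2.58 d⁻¹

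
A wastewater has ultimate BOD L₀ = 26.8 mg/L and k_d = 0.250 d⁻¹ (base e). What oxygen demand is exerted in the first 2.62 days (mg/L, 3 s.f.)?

y_t = L₀(1 − e^(−k_d t)) = 26.8 × (1 − e^(−0.250×2.62))
= 26.8 × (1 − 0.5194) = 26.8 × 0.4806 = 12.88 mg/L.

y ≈ 12.9 mg/L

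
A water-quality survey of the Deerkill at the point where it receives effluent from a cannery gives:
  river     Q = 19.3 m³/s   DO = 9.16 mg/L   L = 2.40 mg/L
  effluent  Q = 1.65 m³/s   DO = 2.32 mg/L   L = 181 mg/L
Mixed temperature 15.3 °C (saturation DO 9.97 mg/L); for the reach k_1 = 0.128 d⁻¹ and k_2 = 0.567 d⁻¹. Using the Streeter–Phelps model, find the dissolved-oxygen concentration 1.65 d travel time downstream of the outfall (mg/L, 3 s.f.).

Mixed DO = (19.3×9.16 + 1.65×2.32)/(19.3+1.65) = 180.6/20.95 = 8.621 mg/L.
Mixed L₀ = (19.3×2.40 + 1.65×181)/(20.95) = 345.0/20.95 = 16.47 mg/L.
Initial deficit D₀ = C_s − DO₀ = 9.97 − 8.621 = 1.349 mg/L.
D(1.65) = [0.128×16.47/(0.567−0.128)](e^(−0.128×1.65) − e^(−0.567×1.65)) + 1.349 e^(−0.567×1.65)
= 4.801 × (0.8096 − 0.3924) + 1.349 × 0.3924 = 2.532 mg/L.
DO = 9.97 − 2.532 = 7.438 mg/L.

DO ≈ 7.44 mg/L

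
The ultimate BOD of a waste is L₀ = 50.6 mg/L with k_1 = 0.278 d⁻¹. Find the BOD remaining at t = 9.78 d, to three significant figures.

L ≈ 3.34 mg/L

L_t = L₀ e^(−k_1 t) = 50.6 × e^(−0.278×9.78) = 50.6 × 0.06595 = 3.337 mg/L.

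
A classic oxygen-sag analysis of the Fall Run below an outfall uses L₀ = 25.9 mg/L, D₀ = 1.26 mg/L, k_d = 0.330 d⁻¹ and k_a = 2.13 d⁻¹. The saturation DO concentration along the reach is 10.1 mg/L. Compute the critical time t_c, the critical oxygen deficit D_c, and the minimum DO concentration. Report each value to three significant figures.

With k_a/k_d = 6.455 and 1 − D₀(k_a−k_d)/(k_d L₀) = 0.7346,
t_c = ln(6.455 × 0.7346) / (2.13 − 0.330) = ln(4.742) / 1.800 = 1.556/1.800 = 0.8647 d.
D_c = (k_d/k_a) L₀ e^(−k_d t_c) = (0.330/2.13) × 25.9 × e^(−0.330×0.8647) = 0.1549 × 25.9 × 0.7518 = 3.017 mg/L.
Minimum DO = C_s − D_c = 10.1 − 3.017 = 7.083 mg/L.

t_c ≈ 0.865 d; D_c ≈ 3.02 mg/L; min DO ≈ 7.08 mg/L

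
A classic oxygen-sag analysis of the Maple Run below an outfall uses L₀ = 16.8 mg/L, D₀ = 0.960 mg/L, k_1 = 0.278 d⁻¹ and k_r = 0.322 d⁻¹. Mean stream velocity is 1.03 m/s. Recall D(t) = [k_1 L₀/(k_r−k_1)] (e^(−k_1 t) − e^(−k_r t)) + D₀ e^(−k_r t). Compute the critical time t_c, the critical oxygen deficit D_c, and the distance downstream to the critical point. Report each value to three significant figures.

At the critical point dD/dt = 0, so k_1 L₀ e^(−k_1 t) = k_r D. Substituting D(t) from the Streeter–Phelps equation and solving for t gives
t_c = ln[(k_r/k_1)(1 − D₀(k_r−k_1)/(k_1 L₀))] / (k_r−k_1).
Here k_r−k_1 = 0.04400 d⁻¹ and 1 − D₀(k_r−k_1)/(k_1 L₀) = 1 − 0.960×0.04400/(0.278×16.8) = 0.9910, so
t_c = ln(1.158 × 0.9910) / 0.04400 = 0.1378 / 0.04400 = 3.133 d.
L(t_c) = L₀ e^(−k_1 t_c) = 16.8 × 0.4186 = 7.032 mg/L, and at the critical point k_r D_c = k_1 L, so D_c = (0.278/0.322) × 7.032 = 6.071 mg/L.
x_c = v t_c = 1.03 m/s × 3.133 d × 86400 s/d = 278800 m ≈ 279 km.

t_c ≈ 3.13 d; D_c ≈ 6.07 mg/L; x_c ≈ 279 km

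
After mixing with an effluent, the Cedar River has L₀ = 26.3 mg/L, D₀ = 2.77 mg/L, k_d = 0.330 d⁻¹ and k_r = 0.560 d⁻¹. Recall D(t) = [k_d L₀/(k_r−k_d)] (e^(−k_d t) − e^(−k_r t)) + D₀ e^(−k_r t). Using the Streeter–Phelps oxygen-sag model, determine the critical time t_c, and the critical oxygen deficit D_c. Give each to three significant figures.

t_c ≈ 1.97 d; D_c ≈ 8.10 mg/L

t_c = [1/(k_r−k_d)] ln[(k_r/k_d)(1 − D₀(k_r−k_d)/(k_d L₀))]
= [1/(0.560−0.330)] ln[(0.560/0.330)(1 − 2.77×0.2300/(0.330×26.3))]
= (1/0.2300) ln[1.697 × 0.9266] = 4.348 × ln(1.572) = 4.348 × 0.4526 = 1.968 d.
D_c = (k_d/k_r) L₀ e^(−k_d t_c) = (0.330/0.560) × 26.3 × e^(−0.330×1.968) = 0.5893 × 26.3 × 0.5224 = 8.096 mg/L.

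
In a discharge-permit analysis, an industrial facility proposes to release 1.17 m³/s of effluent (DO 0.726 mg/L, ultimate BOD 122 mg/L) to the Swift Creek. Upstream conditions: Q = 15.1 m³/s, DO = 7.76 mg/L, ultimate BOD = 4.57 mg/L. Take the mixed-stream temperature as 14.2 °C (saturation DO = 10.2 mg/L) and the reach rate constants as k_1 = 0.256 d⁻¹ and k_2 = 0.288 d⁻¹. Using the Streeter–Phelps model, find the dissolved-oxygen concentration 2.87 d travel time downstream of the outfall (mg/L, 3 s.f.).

Mixed DO = (15.1×7.76 + 1.17×0.726)/(15.1+1.17) = 118.0/16.27 = 7.254 mg/L.
Mixed L₀ = (15.1×4.57 + 1.17×122)/(16.27) = 211.7/16.27 = 13.01 mg/L.
Initial deficit D₀ = C_s − DO₀ = 10.2 − 7.254 = 2.946 mg/L.
D(2.87) = [0.256×13.01/(0.288−0.256)](e^(−0.256×2.87) − e^(−0.288×2.87)) + 2.946 e^(−0.288×2.87)
= 104.1 × (0.4796 − 0.4376) + 2.946 × 0.4376 = 5.671 mg/L.
DO = 10.2 − 5.671 = 4.529 mg/L.

DO ≈ 4.53 mg/L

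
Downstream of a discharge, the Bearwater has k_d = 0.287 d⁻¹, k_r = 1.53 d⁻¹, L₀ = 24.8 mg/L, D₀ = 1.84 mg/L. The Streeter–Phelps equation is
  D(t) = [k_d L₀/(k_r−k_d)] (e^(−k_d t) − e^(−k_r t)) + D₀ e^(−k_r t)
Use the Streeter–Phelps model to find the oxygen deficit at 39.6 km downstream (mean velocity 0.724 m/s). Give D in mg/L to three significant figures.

Travel time t = x/v = 39.6 km / (0.724 m/s) = 39600 m / 0.724 m/s = 54700 s = 0.6331 d.
k_d L₀/(k_r−k_d) = 0.287×24.8/(1.53−0.287) = 7.118/1.243 = 5.726 mg/L.
e^(−k_d t) = e^(−0.287×0.6331) = 0.8339; e^(−k_r t) = e^(−1.53×0.6331) = 0.3796.
D = 5.726 × (0.8339 − 0.3796) + 1.84 × 0.3796 = 2.601 + 0.6985 = 3.300 mg/L.

D ≈ 3.30 mg/L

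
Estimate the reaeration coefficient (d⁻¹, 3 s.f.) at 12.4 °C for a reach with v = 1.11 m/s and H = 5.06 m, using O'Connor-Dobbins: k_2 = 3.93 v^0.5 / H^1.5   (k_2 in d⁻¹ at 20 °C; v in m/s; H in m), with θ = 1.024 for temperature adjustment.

k_2(20) = 3.93 × 1.11^0.5 / 5.06^1.5 = 3.93 × 1.054 / 11.38 = 0.3638 d⁻¹.
k_2(12.4) = 0.3638 × 1.024^(12.4−20) = 0.3638 × 0.8351 = 0.3038 d⁻¹.

k_2 ≈ 0.304 d⁻¹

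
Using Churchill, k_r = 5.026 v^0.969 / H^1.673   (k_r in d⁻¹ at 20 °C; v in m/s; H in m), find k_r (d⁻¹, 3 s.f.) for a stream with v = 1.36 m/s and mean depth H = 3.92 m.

k_r = 5.026 × 1.36^0.969 / 3.92^1.673 = 5.026 × 1.347 / 9.830 = 0.6887 d⁻¹.

k_r ≈ 0.689 d⁻¹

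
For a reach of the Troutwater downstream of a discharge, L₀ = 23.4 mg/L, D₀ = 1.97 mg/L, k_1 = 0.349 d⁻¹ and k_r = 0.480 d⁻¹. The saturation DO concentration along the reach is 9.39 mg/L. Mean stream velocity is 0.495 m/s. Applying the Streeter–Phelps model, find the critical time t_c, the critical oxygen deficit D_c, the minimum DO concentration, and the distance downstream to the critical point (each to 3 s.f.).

t_c ≈ 2.19 d; D_c ≈ 7.93 mg/L; min DO ≈ 1.46 mg/L; x_c ≈ 93.6 km

At the critical point dD/dt = 0, so k_1 L₀ e^(−k_1 t) = k_r D. Substituting D(t) from the Streeter–Phelps equation and solving for t gives
t_c = ln[(k_r/k_1)(1 − D₀(k_r−k_1)/(k_1 L₀))] / (k_r−k_1).
Here k_r−k_1 = 0.1310 d⁻¹ and 1 − D₀(k_r−k_1)/(k_1 L₀) = 1 − 1.97×0.1310/(0.349×23.4) = 0.9684, so
t_c = ln(1.375 × 0.9684) / 0.1310 = 0.2866 / 0.1310 = 2.188 d.
D_c = (k_1/k_r) L₀ e^(−k_1 t_c) = (0.349/0.480) × 23.4 × e^(−0.349×2.188) = 0.7271 × 23.4 × 0.4660 = 7.929 mg/L.
Minimum DO = C_s − D_c = 9.39 − 7.929 = 1.461 mg/L.
x_c = v t_c = 0.495 m/s × 2.188 d × 86400 s/d = 93570 m ≈ 93.6 km.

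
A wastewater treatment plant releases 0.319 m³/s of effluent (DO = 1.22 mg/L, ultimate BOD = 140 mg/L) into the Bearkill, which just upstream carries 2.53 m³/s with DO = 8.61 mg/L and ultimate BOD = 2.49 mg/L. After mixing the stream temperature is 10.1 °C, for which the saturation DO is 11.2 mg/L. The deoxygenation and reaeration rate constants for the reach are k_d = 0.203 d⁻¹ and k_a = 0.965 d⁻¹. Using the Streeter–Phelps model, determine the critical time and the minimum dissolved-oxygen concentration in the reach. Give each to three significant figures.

t_c ≈ 0.388 d; minimum DO ≈ 7.72 mg/L

Mixed DO = (2.53×8.61 + 0.319×1.22)/(2.53+0.319) = 22.17/2.849 = 7.783 mg/L.
Mixed L₀ = (2.53×2.49 + 0.319×140)/(2.849) = 50.96/2.849 = 17.89 mg/L.
Initial deficit D₀ = C_s − DO₀ = 11.2 − 7.783 = 3.417 mg/L.
t_c = (1/0.7620) ln[(0.965/0.203)(1 − 3.417×0.7620/(0.203×17.89))] = 1.312 × ln(1.344) = 0.3884 d.
D_c = (0.203/0.965) × 17.89 × e^(−0.203×0.3884) = 0.2104 × 17.89 × 0.9242 = 3.477 mg/L.
Minimum DO = 11.2 − 3.477 = 7.723 mg/L.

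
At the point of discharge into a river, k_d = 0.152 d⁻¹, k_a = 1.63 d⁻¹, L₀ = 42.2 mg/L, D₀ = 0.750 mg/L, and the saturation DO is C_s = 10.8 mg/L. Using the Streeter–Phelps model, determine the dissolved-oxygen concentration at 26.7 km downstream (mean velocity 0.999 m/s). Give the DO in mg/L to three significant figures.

DO ≈ 8.83 mg/L

Travel time t = x/v = 26.7 km / (0.999 m/s) = 26700 m / 0.999 m/s = 26730 s = 0.3093 d.
k_d L₀/(k_a−k_d) = 0.152×42.2/(1.63−0.152) = 6.414/1.478 = 4.340 mg/L.
e^(−k_d t) = e^(−0.152×0.3093) = 0.9541; e^(−k_a t) = e^(−1.63×0.3093) = 0.6040.
D = 4.340 × (0.9541 − 0.6040) + 0.750 × 0.6040 = 1.519 + 0.4530 = 1.972 mg/L.
DO = C_s − D = 10.8 − 1.972 = 8.828 mg/L.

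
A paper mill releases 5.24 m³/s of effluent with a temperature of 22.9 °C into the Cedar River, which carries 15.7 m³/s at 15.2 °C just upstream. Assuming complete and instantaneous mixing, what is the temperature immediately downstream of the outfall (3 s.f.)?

17.1 °C

Flow-weighted mixing: C = (Q_r C_r + Q_w C_w)/(Q_r + Q_w)
= (15.7×15.2 + 5.24×22.9)/(15.7 + 5.24) = 358.6/20.94 = 17.13 °C.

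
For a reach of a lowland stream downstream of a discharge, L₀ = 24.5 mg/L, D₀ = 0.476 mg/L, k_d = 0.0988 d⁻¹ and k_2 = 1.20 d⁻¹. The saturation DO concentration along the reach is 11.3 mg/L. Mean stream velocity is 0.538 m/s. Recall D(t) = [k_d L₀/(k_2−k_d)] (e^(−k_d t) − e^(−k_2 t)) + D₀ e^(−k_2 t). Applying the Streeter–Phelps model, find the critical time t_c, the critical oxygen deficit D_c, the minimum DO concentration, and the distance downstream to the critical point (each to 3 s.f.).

t_c ≈ 2.05 d; D_c ≈ 1.65 mg/L; min DO ≈ 9.65 mg/L; x_c ≈ 95.1 km

t_c = [1/(k_2−k_d)] ln[(k_2/k_d)(1 − D₀(k_2−k_d)/(k_d L₀))]
= [1/(1.20−0.0988)] ln[(1.20/0.0988)(1 − 0.476×1.101/(0.0988×24.5))]
= (1/1.101) ln[12.15 × 0.7835] = 0.9081 × ln(9.516) = 0.9081 × 2.253 = 2.046 d.
D_c = (k_d/k_2) L₀ e^(−k_d t_c) = (0.0988/1.20) × 24.5 × e^(−0.0988×2.046) = 0.08233 × 24.5 × 0.8170 = 1.648 mg/L.
Minimum DO = C_s − D_c = 11.3 − 1.648 = 9.652 mg/L.
x_c = v t_c = 0.538 m/s × 2.046 d × 86400 s/d = 95100 m ≈ 95.1 km.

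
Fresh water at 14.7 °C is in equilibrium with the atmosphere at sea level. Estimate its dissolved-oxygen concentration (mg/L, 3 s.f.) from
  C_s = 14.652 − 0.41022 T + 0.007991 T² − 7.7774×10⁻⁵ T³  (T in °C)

C_s = 14.652 − 0.41022×14.7 + 0.007991×14.7² − 7.7774×10⁻⁵×14.7³ = 10.10 mg/L.

C_s ≈ 10.1 mg/L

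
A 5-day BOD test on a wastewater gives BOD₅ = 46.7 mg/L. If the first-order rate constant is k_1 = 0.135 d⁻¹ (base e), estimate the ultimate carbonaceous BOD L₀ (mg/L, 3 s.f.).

BOD₅ = L₀(1 − e^(−5k_1)) ⇒ L₀ = BOD₅ / (1 − e^(−5×0.135))
= 46.7 / (1 − 0.5092) = 46.7 / 0.4908 = 95.14 mg/L.

L₀ ≈ 95.1 mg/L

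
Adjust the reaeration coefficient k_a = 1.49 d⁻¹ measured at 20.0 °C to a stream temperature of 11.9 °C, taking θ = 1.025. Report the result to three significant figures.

k_a(T₂) = k_a(T₁) · θ^(T₂−T₁) = 1.49 × 1.025^(11.9−20.0)
= 1.49 × 1.025^-8.10 = 1.49 × 0.8187 = 1.220 d⁻¹.

k_a ≈ 1.22 d⁻¹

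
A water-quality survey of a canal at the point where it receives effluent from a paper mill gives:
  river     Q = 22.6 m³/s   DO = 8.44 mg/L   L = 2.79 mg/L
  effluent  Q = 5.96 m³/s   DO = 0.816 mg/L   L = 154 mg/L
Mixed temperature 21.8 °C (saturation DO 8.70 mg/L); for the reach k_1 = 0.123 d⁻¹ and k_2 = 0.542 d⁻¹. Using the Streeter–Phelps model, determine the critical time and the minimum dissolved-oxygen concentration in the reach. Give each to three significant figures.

Mixed DO = (22.6×8.44 + 5.96×0.816)/(22.6+5.96) = 195.6/28.56 = 6.849 mg/L.
Mixed L₀ = (22.6×2.79 + 5.96×154)/(28.56) = 980.9/28.56 = 34.35 mg/L.
Initial deficit D₀ = C_s − DO₀ = 8.70 − 6.849 = 1.851 mg/L.
t_c = (1/0.4190) ln[(0.542/0.123)(1 − 1.851×0.4190/(0.123×34.35))] = 2.387 × ln(3.598) = 3.055 d.
D_c = (0.123/0.542) × 34.35 × e^(−0.123×3.055) = 0.2269 × 34.35 × 0.6867 = 5.352 mg/L.
Minimum DO = 8.70 − 5.352 = 3.348 mg/L.

t_c ≈ 3.06 d; minimum DO ≈ 3.35 mg/L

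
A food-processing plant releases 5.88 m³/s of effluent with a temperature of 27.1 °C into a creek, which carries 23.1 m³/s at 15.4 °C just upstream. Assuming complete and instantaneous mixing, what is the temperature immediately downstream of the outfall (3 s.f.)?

17.8 °C

Flow-weighted mixing: C = (Q_r C_r + Q_w C_w)/(Q_r + Q_w)
= (23.1×15.4 + 5.88×27.1)/(23.1 + 5.88) = 515.1/28.98 = 17.77 °C.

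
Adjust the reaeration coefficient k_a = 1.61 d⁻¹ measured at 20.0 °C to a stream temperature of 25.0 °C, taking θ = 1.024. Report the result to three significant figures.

k_a(T₂) = k_a(T₁) · θ^(T₂−T₁) = 1.61 × 1.024^(25.0−20.0)
= 1.61 × 1.024^5.00 = 1.61 × 1.126 = 1.813 d⁻¹.

k_a ≈ 1.81 d⁻¹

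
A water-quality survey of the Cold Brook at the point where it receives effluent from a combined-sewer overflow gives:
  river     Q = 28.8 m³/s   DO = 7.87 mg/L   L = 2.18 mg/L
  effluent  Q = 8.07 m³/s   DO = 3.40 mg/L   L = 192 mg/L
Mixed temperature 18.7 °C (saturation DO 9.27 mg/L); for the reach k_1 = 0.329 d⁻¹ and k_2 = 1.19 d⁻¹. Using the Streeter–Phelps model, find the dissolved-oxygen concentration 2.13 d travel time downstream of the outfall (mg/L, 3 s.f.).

DO ≈ 2.12 mg/L

Mixed DO = (28.8×7.87 + 8.07×3.40)/(28.8+8.07) = 254.1/36.87 = 6.892 mg/L.
Mixed L₀ = (28.8×2.18 + 8.07×192)/(36.87) = 1612/36.87 = 43.73 mg/L.
Initial deficit D₀ = C_s − DO₀ = 9.27 − 6.892 = 2.378 mg/L.
D(2.13) = [0.329×43.73/(1.19−0.329)](e^(−0.329×2.13) − e^(−1.19×2.13)) + 2.378 e^(−1.19×2.13)
= 16.71 × (0.4962 − 0.07929) + 2.378 × 0.07929 = 7.155 mg/L.
DO = 9.27 − 7.155 = 2.115 mg/L.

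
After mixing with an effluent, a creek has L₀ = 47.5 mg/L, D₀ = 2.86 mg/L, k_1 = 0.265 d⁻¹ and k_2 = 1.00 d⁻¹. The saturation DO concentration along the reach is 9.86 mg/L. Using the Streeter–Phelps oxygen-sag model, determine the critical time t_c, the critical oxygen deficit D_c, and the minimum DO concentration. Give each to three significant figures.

t_c = [1/(k_2−k_1)] ln[(k_2/k_1)(1 − D₀(k_2−k_1)/(k_1 L₀))]
= [1/(1.00−0.265)] ln[(1.00/0.265)(1 − 2.86×0.7350/(0.265×47.5))]
= (1/0.7350) ln[3.774 × 0.8330] = 1.361 × ln(3.143) = 1.361 × 1.145 = 1.558 d.
L(t_c) = L₀ e^(−k_1 t_c) = 47.5 × 0.6617 = 31.43 mg/L, and at the critical point k_2 D_c = k_1 L, so D_c = (0.265/1.00) × 31.43 = 8.329 mg/L.
Minimum DO = C_s − D_c = 9.86 − 8.329 = 1.531 mg/L.

t_c ≈ 1.56 d; D_c ≈ 8.33 mg/L; min DO ≈ 1.53 mg/L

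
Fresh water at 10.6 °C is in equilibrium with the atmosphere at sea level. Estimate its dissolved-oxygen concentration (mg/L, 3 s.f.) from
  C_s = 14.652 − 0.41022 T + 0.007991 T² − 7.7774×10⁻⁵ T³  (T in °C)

C_s = 14.652 − 0.41022×10.6 + 0.007991×10.6² − 7.7774×10⁻⁵×10.6³ = 11.11 mg/L.

C_s ≈ 11.1 mg/L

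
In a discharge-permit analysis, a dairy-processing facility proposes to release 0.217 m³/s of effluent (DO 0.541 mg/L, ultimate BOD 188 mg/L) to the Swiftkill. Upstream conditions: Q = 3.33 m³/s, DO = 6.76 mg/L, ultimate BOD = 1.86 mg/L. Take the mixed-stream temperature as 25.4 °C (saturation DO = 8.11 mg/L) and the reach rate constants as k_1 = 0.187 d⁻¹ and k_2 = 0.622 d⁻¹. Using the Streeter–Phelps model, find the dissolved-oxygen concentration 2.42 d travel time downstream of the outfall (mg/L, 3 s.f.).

DO ≈ 5.37 mg/L

Mixed DO = (3.33×6.76 + 0.217×0.541)/(3.33+0.217) = 22.63/3.547 = 6.380 mg/L.
Mixed L₀ = (3.33×1.86 + 0.217×188)/(3.547) = 46.99/3.547 = 13.25 mg/L.
Initial deficit D₀ = C_s − DO₀ = 8.11 − 6.380 = 1.730 mg/L.
D(2.42) = [0.187×13.25/(0.622−0.187)](e^(−0.187×2.42) − e^(−0.622×2.42)) + 1.730 e^(−0.622×2.42)
= 5.695 × (0.6360 − 0.2220) + 1.730 × 0.2220 = 2.742 mg/L.
DO = 8.11 − 2.742 = 5.368 mg/L.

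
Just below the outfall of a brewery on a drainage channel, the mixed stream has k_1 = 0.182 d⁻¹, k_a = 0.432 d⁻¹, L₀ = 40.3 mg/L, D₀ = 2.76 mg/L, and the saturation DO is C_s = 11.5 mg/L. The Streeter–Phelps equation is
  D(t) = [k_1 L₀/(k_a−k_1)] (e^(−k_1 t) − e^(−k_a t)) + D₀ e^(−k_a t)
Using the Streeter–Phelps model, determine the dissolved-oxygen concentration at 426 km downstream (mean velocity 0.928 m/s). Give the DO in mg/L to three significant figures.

DO ≈ 3.02 mg/L

Travel time t = x/v = 426 km / (0.928 m/s) = 426000 m / 0.928 m/s = 459100 s = 5.313 d.
k_1 L₀/(k_a−k_1) = 0.182×40.3/(0.432−0.182) = 7.335/0.2500 = 29.34 mg/L.
e^(−k_1 t) = e^(−0.182×5.313) = 0.3802; e^(−k_a t) = e^(−0.432×5.313) = 0.1007.
D = 29.34 × (0.3802 − 0.1007) + 2.76 × 0.1007 = 8.200 + 0.2780 = 8.478 mg/L.
DO = C_s − D = 11.5 − 8.478 = 3.022 mg/L.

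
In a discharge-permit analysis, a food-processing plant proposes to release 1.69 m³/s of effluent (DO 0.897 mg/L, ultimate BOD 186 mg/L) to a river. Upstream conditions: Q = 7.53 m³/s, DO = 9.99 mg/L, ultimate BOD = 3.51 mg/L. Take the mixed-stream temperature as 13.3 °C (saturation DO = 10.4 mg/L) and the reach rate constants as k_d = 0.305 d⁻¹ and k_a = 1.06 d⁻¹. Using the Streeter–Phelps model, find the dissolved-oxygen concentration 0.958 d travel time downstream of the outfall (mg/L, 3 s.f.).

DO ≈ 3.91 mg/L

Mixed DO = (7.53×9.99 + 1.69×0.897)/(7.53+1.69) = 76.74/9.220 = 8.323 mg/L.
Mixed L₀ = (7.53×3.51 + 1.69×186)/(9.220) = 340.8/9.220 = 36.96 mg/L.
Initial deficit D₀ = C_s − DO₀ = 10.4 − 8.323 = 2.077 mg/L.
D(0.958) = [0.305×36.96/(1.06−0.305)](e^(−0.305×0.958) − e^(−1.06×0.958)) + 2.077 e^(−1.06×0.958)
= 14.93 × (0.7466 − 0.3622) + 2.077 × 0.3622 = 6.492 mg/L.
DO = 10.4 − 6.492 = 3.908 mg/L.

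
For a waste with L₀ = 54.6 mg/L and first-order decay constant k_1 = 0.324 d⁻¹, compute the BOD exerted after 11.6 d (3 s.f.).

y_t = L₀(1 − e^(−k_1 t)) = 54.6 × (1 − e^(−0.324×11.6))
= 54.6 × (1 − 0.02332) = 54.6 × 0.9767 = 53.33 mg/L.

y ≈ 53.3 mg/L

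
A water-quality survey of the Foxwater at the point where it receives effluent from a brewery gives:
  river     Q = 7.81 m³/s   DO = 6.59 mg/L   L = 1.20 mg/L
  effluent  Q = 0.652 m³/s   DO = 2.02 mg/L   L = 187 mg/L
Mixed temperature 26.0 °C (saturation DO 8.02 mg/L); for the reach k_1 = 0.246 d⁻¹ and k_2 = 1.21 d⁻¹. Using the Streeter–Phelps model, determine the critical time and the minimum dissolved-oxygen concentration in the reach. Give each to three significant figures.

t_c ≈ 1.03 d; minimum DO ≈ 5.57 mg/L

Mixed DO = (7.81×6.59 + 0.652×2.02)/(7.81+0.652) = 52.78/8.462 = 6.238 mg/L.
Mixed L₀ = (7.81×1.20 + 0.652×187)/(8.462) = 131.3/8.462 = 15.52 mg/L.
Initial deficit D₀ = C_s − DO₀ = 8.02 − 6.238 = 1.782 mg/L.
t_c = (1/0.9640) ln[(1.21/0.246)(1 − 1.782×0.9640/(0.246×15.52))] = 1.037 × ln(2.705) = 1.032 d.
D_c = (0.246/1.21) × 15.52 × e^(−0.246×1.032) = 0.2033 × 15.52 × 0.7758 = 2.447 mg/L.
Minimum DO = 8.02 − 2.447 = 5.573 mg/L.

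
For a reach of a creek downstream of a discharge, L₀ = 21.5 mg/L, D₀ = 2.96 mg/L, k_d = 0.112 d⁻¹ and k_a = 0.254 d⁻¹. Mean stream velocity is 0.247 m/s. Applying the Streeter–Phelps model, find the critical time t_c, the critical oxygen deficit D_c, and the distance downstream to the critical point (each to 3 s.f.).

t_c ≈ 4.42 d; D_c ≈ 5.78 mg/L; x_c ≈ 94.2 km

At the critical point dD/dt = 0, so k_d L₀ e^(−k_d t) = k_a D. Substituting D(t) from the Streeter–Phelps equation and solving for t gives
t_c = ln[(k_a/k_d)(1 − D₀(k_a−k_d)/(k_d L₀))] / (k_a−k_d).
Here k_a−k_d = 0.1420 d⁻¹ and 1 − D₀(k_a−k_d)/(k_d L₀) = 1 − 2.96×0.1420/(0.112×21.5) = 0.8254, so
t_c = ln(2.268 × 0.8254) / 0.1420 = 0.6270 / 0.1420 = 4.416 d.
L(t_c) = L₀ e^(−k_d t_c) = 21.5 × 0.6099 = 13.11 mg/L, and at the critical point k_a D_c = k_d L, so D_c = (0.112/0.254) × 13.11 = 5.782 mg/L.
x_c = v t_c = 0.247 m/s × 4.416 d × 86400 s/d = 94230 m ≈ 94.2 km.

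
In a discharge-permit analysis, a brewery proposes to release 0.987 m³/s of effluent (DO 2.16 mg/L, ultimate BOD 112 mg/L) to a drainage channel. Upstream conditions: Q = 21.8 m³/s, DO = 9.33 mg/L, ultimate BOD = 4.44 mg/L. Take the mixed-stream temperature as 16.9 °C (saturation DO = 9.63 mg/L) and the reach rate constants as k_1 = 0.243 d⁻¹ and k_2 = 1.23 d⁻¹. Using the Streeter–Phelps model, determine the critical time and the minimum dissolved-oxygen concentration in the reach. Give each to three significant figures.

Mixed DO = (21.8×9.33 + 0.987×2.16)/(21.8+0.987) = 205.5/22.79 = 9.019 mg/L.
Mixed L₀ = (21.8×4.44 + 0.987×112)/(22.79) = 207.3/22.79 = 9.099 mg/L.
Initial deficit D₀ = C_s − DO₀ = 9.63 − 9.019 = 0.6106 mg/L.
t_c = (1/0.9870) ln[(1.23/0.243)(1 − 0.6106×0.9870/(0.243×9.099))] = 1.013 × ln(3.682) = 1.321 d.
D_c = (0.243/1.23) × 9.099 × e^(−0.243×1.321) = 0.1976 × 9.099 × 0.7255 = 1.304 mg/L.
Minimum DO = 9.63 − 1.304 = 8.326 mg/L.

t_c ≈ 1.32 d; minimum DO ≈ 8.33 mg/L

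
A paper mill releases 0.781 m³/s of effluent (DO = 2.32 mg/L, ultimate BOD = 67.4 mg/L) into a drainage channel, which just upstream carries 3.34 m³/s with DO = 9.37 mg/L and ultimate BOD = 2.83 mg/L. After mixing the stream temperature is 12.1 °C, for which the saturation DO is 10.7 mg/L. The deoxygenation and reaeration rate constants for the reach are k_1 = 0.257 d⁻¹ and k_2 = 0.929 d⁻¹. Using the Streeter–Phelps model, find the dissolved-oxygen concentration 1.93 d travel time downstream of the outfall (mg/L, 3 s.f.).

DO ≈ 7.71 mg/L

Mixed DO = (3.34×9.37 + 0.781×2.32)/(3.34+0.781) = 33.11/4.121 = 8.034 mg/L.
Mixed L₀ = (3.34×2.83 + 0.781×67.4)/(4.121) = 62.09/4.121 = 15.07 mg/L.
Initial deficit D₀ = C_s − DO₀ = 10.7 − 8.034 = 2.666 mg/L.
D(1.93) = [0.257×15.07/(0.929−0.257)](e^(−0.257×1.93) − e^(−0.929×1.93)) + 2.666 e^(−0.929×1.93)
= 5.762 × (0.6090 − 0.1665) + 2.666 × 0.1665 = 2.994 mg/L.
DO = 10.7 − 2.994 = 7.706 mg/L.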